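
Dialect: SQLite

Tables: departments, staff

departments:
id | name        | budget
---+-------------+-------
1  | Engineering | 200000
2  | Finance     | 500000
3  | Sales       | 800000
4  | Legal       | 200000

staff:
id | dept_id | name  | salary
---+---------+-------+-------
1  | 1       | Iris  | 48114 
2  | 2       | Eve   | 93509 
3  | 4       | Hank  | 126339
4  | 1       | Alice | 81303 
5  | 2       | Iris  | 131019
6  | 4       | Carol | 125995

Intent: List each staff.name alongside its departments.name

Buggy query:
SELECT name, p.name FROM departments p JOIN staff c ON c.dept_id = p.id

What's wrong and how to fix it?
Bug: Both tables have a 'name' column; the unqualified reference is ambiguous

Fix: Qualify the column with its table alias (c.name)

Corrected query:
SELECT c.name, p.name FROM departments p JOIN staff c ON c.dept_id = p.id

Result:
name  | name       
------+------------
Iris  | Engineering
Eve   | Finance    
Hank  | Legal      
Alice | Engineering
Iris  | Finance    
Carol | Legal      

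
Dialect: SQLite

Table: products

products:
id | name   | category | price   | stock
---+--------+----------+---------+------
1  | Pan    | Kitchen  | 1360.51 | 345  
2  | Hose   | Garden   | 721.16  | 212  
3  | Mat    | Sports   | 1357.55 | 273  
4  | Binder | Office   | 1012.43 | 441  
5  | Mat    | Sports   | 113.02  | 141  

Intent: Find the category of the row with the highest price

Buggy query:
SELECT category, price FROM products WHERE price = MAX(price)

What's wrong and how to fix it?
Bug: WHERE is evaluated per row; an aggregate over the whole table isn't defined there

Fix: Wrap MAX in a scalar subquery so WHERE compares against a single value

Corrected query:
SELECT category, price FROM products WHERE price = (SELECT MAX(price) FROM products)

Result:
category | price  
---------+--------
Kitchen  | 1360.51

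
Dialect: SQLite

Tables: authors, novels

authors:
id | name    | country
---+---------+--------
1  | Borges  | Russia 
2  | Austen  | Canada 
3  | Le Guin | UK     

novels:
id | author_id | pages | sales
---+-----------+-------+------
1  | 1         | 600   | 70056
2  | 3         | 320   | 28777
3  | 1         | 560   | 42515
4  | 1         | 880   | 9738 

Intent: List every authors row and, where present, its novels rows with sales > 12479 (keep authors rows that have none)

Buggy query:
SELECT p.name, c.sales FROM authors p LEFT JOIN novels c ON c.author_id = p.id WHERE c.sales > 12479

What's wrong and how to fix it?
Bug: Filtering c.sales in WHERE discards the NULL rows produced by LEFT JOIN, turning it into an inner join

Fix: Put 'c.sales > 12479' in the JOIN's ON clause instead of WHERE

Corrected query:
SELECT p.name, c.sales FROM authors p LEFT JOIN novels c ON c.author_id = p.id AND c.sales > 12479

Result:
name    | sales
--------+------
Borges  | 42515
Borges  | 70056
Austen  | NULL 
Le Guin | 28777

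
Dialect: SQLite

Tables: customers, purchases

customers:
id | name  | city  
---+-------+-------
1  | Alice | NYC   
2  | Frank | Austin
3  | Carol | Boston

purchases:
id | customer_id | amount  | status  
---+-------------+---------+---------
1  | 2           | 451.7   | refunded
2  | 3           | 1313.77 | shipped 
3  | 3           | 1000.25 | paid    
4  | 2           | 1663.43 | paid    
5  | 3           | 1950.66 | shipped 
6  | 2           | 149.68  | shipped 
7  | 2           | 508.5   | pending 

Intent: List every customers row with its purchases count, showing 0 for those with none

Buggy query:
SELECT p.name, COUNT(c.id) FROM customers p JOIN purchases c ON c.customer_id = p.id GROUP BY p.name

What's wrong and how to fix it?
Bug: INNER JOIN drops customers rows that have no matching purchases rows

Fix: Switch to LEFT JOIN to retain unmatched parent rows

Corrected query:
SELECT p.name, COUNT(c.id) FROM customers p LEFT JOIN purchases c ON c.customer_id = p.id GROUP BY p.name

Result:
name  | COUNT(c.id)
------+------------
Alice | 0          
Carol | 3          
Frank | 4          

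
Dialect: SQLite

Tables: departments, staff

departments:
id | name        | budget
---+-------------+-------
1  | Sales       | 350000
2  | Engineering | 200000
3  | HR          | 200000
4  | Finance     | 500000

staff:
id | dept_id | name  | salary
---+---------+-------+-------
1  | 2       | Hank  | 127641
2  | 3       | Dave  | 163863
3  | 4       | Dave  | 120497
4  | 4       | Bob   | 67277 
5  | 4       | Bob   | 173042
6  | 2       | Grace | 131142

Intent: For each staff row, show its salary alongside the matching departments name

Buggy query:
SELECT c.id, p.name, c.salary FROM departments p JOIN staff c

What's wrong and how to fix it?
Bug: JOIN with no ON clause produces a cartesian product; every staff row pairs with every departments row

Fix: Specify the join condition linking the foreign key to the parent id

Corrected query:
SELECT c.id, p.name, c.salary FROM departments p JOIN staff c ON c.dept_id = p.id

Result:
id | name        | salary
---+-------------+-------
1  | Engineering | 127641
2  | HR          | 163863
3  | Finance     | 120497
4  | Finance     | 67277 
5  | Finance     | 173042
6  | Engineering | 131142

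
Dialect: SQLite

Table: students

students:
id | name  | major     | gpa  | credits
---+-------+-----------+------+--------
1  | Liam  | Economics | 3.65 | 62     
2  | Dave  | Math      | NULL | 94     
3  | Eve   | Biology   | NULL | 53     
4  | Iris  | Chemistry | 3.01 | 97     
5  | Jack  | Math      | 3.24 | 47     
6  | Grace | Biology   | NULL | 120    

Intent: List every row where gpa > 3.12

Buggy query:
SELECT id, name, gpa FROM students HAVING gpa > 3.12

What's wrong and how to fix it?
Bug: HAVING filters the output of aggregation, but this query has no GROUP BY and no aggregate functions, so SQLite rejects it (HAVING clause on a non-aggregate query); the condition here is per row

Fix: Use WHERE for row-level filtering

Corrected query:
SELECT id, name, gpa FROM students WHERE gpa > 3.12

Result:
id | name | gpa 
---+------+-----
1  | Liam | 3.65
5  | Jack | 3.24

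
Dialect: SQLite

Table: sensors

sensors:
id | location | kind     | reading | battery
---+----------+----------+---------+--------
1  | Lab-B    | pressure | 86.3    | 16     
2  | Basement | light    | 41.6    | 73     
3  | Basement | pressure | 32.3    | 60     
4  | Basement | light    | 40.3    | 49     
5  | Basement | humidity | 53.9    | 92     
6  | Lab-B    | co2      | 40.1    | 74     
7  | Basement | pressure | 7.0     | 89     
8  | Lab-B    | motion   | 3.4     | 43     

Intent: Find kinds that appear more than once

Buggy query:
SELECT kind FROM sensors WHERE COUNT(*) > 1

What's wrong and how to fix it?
Bug: WHERE can't reference COUNT(*); aggregates are computed after WHERE

Fix: GROUP BY kind, then filter groups with HAVING COUNT(*) > 1

Corrected query:
SELECT kind FROM sensors GROUP BY kind HAVING COUNT(*) > 1

Result:
kind    
--------
light   
pressure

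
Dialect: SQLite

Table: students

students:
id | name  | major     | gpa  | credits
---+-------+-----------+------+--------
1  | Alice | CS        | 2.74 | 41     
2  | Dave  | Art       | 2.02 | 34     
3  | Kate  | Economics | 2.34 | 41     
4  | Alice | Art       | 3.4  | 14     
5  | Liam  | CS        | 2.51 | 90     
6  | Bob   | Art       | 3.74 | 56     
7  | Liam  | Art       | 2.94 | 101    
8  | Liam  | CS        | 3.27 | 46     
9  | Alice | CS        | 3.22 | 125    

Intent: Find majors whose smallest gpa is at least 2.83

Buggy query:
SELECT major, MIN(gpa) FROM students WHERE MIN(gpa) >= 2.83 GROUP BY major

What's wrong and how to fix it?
Bug: Aggregates like MIN are computed per group after WHERE runs

Fix: Replace WHERE with HAVING after the GROUP BY

Corrected query:
SELECT major, MIN(gpa) FROM students GROUP BY major HAVING MIN(gpa) >= 2.83

Result:
(no rows)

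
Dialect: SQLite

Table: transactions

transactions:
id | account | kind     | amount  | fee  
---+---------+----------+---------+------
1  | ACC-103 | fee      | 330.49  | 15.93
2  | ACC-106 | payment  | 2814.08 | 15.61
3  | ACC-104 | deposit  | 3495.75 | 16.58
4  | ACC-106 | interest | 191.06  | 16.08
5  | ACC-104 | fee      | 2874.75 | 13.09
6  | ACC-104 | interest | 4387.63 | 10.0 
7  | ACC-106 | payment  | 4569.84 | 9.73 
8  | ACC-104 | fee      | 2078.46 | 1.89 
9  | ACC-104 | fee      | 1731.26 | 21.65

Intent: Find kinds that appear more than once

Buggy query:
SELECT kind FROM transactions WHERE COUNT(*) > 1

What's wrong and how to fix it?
Bug: COUNT(*) is an aggregate and cannot be used in WHERE

Fix: GROUP BY kind, then filter groups with HAVING COUNT(*) > 1

Corrected query:
SELECT kind FROM transactions GROUP BY kind HAVING COUNT(*) > 1

Result:
kind    
--------
fee     
interest
payment 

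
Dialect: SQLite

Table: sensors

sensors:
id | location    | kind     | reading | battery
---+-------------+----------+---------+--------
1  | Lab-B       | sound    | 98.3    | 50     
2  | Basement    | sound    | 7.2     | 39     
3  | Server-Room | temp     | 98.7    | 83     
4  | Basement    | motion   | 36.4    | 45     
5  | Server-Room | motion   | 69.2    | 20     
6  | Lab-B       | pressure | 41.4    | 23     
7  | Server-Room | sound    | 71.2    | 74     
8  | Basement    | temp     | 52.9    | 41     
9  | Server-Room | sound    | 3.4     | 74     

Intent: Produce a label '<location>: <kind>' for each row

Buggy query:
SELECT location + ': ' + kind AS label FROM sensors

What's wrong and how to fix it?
Bug: SQLite uses || for string concatenation; + coerces text to numbers (yielding 0)

Fix: Use the || operator for string concatenation

Corrected query:
SELECT location || ': ' || kind AS label FROM sensors

Result:
label              
-------------------
Lab-B: sound       
Basement: sound    
Server-Room: temp  
Basement: motion   
Server-Room: motion
Lab-B: pressure    
Server-Room: sound 
Basement: temp     
Server-Room: sound 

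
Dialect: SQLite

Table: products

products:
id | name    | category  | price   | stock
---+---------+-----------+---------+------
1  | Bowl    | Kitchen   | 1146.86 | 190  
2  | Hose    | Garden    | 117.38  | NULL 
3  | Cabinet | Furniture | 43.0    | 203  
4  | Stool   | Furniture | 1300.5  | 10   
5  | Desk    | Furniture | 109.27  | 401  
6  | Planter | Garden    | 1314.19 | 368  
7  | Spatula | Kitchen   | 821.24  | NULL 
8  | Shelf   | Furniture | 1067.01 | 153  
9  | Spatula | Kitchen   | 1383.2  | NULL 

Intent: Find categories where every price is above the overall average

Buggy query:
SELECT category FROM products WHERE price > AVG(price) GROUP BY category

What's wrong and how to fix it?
Bug: AVG() is an aggregate; it can't sit directly in WHERE

Fix: Compute the overall average in a scalar subquery and compare each group's MIN against it in HAVING

Corrected query:
SELECT category FROM products GROUP BY category HAVING MIN(price) > (SELECT AVG(price) FROM products)

Result:
category
--------
Kitchen 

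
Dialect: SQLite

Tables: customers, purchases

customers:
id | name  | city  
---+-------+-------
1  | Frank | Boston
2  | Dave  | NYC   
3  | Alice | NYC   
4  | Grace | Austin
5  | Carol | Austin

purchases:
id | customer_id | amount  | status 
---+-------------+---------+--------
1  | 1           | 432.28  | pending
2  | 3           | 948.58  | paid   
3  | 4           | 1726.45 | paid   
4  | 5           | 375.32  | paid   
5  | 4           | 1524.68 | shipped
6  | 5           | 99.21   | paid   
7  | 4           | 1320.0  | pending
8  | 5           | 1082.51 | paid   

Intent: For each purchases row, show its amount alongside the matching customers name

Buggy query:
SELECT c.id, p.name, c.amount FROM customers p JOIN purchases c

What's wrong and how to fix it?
Bug: Missing join condition: each purchases row is matched to all customers rows instead of just its own

Fix: Add ON c.customer_id = p.id to the JOIN

Corrected query:
SELECT c.id, p.name, c.amount FROM customers p JOIN purchases c ON c.customer_id = p.id

Result:
id | name  | amount 
---+-------+--------
1  | Frank | 432.28 
2  | Alice | 948.58 
3  | Grace | 1726.45
4  | Carol | 375.32 
5  | Grace | 1524.68
6  | Carol | 99.21  
7  | Grace | 1320   
8  | Carol | 1082.51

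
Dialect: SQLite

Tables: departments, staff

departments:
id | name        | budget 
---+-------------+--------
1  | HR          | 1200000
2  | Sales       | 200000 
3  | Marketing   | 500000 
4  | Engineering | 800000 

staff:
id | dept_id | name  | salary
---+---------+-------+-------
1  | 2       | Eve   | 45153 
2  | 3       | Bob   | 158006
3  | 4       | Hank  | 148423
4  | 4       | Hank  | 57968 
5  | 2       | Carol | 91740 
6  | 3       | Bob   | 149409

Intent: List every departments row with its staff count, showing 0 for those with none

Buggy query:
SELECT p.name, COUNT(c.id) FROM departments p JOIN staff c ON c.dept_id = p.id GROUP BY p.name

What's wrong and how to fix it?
Bug: INNER JOIN drops departments rows that have no matching staff rows

Fix: Use LEFT JOIN so parents without children still appear (COUNT(c.id) gives 0)

Corrected query:
SELECT p.name, COUNT(c.id) FROM departments p LEFT JOIN staff c ON c.dept_id = p.id GROUP BY p.name

Result:
name        | COUNT(c.id)
------------+------------
Engineering | 2          
HR          | 0          
Marketing   | 2          
Sales       | 2          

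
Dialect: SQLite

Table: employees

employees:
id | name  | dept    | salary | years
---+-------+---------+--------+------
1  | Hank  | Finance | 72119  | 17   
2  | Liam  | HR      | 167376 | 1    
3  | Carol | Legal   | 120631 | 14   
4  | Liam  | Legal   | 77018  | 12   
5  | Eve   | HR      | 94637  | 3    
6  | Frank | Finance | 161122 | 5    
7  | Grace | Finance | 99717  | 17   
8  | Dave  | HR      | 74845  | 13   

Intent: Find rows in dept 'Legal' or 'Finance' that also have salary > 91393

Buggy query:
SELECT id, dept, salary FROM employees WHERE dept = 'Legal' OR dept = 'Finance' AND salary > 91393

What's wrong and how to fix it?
Bug: Without parentheses, AND is evaluated before OR, so the salary filter only applies to the 'Finance' branch

Fix: Group the OR with parentheses (or use IN), then AND the threshold

Corrected query:
SELECT id, dept, salary FROM employees WHERE (dept = 'Legal' OR dept = 'Finance') AND salary > 91393

Result:
id | dept    | salary
---+---------+-------
3  | Legal   | 120631
6  | Finance | 161122
7  | Finance | 99717 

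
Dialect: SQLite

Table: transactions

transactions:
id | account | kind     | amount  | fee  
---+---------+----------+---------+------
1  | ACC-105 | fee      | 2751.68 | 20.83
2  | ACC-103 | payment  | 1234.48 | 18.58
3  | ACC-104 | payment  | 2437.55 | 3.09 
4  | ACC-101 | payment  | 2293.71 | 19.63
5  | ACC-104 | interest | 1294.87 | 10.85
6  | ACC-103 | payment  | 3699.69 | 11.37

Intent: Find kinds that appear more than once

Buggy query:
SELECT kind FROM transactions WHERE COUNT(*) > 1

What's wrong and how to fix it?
Bug: COUNT(*) is an aggregate and cannot be used in WHERE

Fix: Group first, then use HAVING for the count condition

Corrected query:
SELECT kind FROM transactions GROUP BY kind HAVING COUNT(*) > 1

Result:
kind   
-------
payment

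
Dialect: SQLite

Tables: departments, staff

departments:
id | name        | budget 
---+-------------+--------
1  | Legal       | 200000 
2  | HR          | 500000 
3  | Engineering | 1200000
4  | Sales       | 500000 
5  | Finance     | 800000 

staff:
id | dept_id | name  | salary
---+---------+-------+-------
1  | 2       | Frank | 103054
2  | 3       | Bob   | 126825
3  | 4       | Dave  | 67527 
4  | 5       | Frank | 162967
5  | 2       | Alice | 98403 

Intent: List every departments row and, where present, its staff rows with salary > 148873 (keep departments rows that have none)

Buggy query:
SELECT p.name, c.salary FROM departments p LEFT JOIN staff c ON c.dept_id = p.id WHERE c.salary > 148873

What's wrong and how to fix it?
Bug: Filtering c.salary in WHERE discards the NULL rows produced by LEFT JOIN, turning it into an inner join

Fix: Move the right-table condition into the ON clause so unmatched parents are kept

Corrected query:
SELECT p.name, c.salary FROM departments p LEFT JOIN staff c ON c.dept_id = p.id AND c.salary > 148873

Result:
name        | salary
------------+-------
Legal       | NULL  
HR          | NULL  
Engineering | NULL  
Sales       | NULL  
Finance     | 162967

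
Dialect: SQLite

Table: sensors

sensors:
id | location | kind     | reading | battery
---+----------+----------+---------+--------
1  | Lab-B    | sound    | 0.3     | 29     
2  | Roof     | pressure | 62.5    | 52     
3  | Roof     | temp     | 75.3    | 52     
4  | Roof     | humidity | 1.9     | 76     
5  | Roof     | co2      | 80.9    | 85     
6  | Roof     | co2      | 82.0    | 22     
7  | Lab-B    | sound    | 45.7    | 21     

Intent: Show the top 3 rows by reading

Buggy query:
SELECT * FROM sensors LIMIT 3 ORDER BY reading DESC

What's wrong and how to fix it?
Bug: LIMIT must come after ORDER BY

Fix: Swap the clauses: ORDER BY first, then LIMIT

Corrected query:
SELECT * FROM sensors ORDER BY reading DESC LIMIT 3

Result:
id | location | kind | reading | battery
---+----------+------+---------+--------
6  | Roof     | co2  | 82      | 22     
5  | Roof     | co2  | 80.9    | 85     
3  | Roof     | temp | 75.3    | 52     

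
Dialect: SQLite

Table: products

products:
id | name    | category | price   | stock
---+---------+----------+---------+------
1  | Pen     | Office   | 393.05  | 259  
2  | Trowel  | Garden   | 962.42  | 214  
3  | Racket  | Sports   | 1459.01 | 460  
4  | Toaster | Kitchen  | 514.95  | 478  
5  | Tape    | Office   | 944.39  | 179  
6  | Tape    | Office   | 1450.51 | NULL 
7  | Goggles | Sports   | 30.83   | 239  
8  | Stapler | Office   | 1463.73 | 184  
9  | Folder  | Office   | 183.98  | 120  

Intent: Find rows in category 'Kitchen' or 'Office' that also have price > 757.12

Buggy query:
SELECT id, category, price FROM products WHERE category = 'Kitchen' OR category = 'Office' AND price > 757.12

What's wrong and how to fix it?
Bug: Without parentheses, AND is evaluated before OR, so the price filter only applies to the 'Office' branch

Fix: Add parentheses around the OR so the AND applies to both alternatives

Corrected query:
SELECT id, category, price FROM products WHERE (category = 'Kitchen' OR category = 'Office') AND price > 757.12

Result:
id | category | price  
---+----------+--------
5  | Office   | 944.39 
6  | Office   | 1450.51
8  | Office   | 1463.73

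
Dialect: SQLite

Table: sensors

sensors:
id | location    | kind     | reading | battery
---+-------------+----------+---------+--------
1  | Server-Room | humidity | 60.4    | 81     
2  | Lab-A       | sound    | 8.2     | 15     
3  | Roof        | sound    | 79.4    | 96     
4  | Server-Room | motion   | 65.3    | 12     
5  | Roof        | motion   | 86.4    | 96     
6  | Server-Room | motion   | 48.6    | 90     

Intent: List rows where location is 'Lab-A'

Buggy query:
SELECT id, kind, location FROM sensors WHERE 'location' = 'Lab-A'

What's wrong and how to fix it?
Bug: 'location' in single quotes is a string literal, not the column; the comparison is literal-vs-literal and never true

Fix: Remove the quotes around the column name (or use double quotes for an identifier)

Corrected query:
SELECT id, kind, location FROM sensors WHERE location = 'Lab-A'

Result:
id | kind  | location
---+-------+---------
2  | sound | Lab-A   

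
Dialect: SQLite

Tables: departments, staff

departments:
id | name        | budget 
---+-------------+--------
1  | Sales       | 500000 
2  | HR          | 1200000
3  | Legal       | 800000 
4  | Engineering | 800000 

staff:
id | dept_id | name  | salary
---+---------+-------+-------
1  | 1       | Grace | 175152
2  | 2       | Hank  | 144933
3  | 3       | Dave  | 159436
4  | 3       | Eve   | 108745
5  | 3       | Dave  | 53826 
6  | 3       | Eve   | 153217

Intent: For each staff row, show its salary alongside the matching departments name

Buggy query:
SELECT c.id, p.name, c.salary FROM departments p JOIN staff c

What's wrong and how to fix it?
Bug: Missing join condition: each staff row is matched to all departments rows instead of just its own

Fix: Add ON c.dept_id = p.id to the JOIN

Corrected query:
SELECT c.id, p.name, c.salary FROM departments p JOIN staff c ON c.dept_id = p.id

Result:
id | name  | salary
---+-------+-------
1  | Sales | 175152
2  | HR    | 144933
3  | Legal | 159436
4  | Legal | 108745
5  | Legal | 53826 
6  | Legal | 153217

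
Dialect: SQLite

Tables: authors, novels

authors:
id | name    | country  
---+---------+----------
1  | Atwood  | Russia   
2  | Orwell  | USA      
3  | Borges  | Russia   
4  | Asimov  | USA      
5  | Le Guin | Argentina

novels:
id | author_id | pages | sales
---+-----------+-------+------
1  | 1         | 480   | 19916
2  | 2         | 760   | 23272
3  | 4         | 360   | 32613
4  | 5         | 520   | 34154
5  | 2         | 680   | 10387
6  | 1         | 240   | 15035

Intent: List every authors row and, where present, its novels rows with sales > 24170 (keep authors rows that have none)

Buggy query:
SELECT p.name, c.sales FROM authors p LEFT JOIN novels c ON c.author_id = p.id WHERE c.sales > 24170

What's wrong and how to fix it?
Bug: A WHERE condition on the right-hand table after LEFT JOIN drops unmatched parents

Fix: Put 'c.sales > 24170' in the JOIN's ON clause instead of WHERE

Corrected query:
SELECT p.name, c.sales FROM authors p LEFT JOIN novels c ON c.author_id = p.id AND c.sales > 24170

Result:
name    | sales
--------+------
Atwood  | NULL 
Orwell  | NULL 
Borges  | NULL 
Asimov  | 32613
Le Guin | 34154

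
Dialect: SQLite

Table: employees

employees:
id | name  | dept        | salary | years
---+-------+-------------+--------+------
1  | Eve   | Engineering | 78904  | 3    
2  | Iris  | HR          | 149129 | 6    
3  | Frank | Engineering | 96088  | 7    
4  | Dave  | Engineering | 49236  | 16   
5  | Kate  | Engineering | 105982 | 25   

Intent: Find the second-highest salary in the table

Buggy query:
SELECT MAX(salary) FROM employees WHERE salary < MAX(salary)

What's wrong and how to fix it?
Bug: The inner MAX is an aggregate inside WHERE, which is not allowed

Fix: Put the inner MAX in a scalar subquery

Corrected query:
SELECT MAX(salary) FROM employees WHERE salary < (SELECT MAX(salary) FROM employees)

Result:
MAX(salary)
-----------
105982     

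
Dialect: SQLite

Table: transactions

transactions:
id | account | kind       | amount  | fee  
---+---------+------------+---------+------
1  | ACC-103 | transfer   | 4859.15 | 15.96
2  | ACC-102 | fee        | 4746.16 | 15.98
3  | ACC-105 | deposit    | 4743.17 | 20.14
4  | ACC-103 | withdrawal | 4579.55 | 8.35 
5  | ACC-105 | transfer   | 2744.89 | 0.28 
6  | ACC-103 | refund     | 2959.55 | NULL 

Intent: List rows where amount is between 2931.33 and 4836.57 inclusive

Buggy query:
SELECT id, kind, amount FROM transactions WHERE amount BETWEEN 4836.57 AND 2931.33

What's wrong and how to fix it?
Bug: BETWEEN expects the lower bound first; with 4836.57 AND 2931.33 the range is empty

Fix: Write BETWEEN 2931.33 AND 4836.57

Corrected query:
SELECT id, kind, amount FROM transactions WHERE amount BETWEEN 2931.33 AND 4836.57

Result:
id | kind       | amount 
---+------------+--------
2  | fee        | 4746.16
3  | deposit    | 4743.17
4  | withdrawal | 4579.55
6  | refund     | 2959.55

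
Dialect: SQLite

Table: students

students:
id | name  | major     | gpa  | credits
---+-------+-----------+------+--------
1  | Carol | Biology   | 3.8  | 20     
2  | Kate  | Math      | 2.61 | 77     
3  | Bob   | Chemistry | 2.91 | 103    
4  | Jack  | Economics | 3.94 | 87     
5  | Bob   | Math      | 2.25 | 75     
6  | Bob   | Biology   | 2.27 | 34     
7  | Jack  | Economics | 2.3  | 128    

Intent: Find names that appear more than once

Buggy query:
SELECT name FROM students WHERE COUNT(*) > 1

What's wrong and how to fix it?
Bug: COUNT(*) is an aggregate and cannot be used in WHERE

Fix: Group first, then use HAVING for the count condition

Corrected query:
SELECT name FROM students GROUP BY name HAVING COUNT(*) > 1

Result:
name
----
Bob 
Jack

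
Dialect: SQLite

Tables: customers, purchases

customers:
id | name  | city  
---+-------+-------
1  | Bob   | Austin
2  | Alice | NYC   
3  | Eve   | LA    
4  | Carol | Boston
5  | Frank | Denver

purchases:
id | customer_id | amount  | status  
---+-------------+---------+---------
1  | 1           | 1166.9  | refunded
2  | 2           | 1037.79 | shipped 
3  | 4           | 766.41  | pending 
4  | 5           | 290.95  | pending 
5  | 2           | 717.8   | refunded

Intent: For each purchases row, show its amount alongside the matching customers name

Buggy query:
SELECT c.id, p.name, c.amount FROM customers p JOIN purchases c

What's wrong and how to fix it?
Bug: Missing join condition: each purchases row is matched to all customers rows instead of just its own

Fix: Specify the join condition linking the foreign key to the parent id

Corrected query:
SELECT c.id, p.name, c.amount FROM customers p JOIN purchases c ON c.customer_id = p.id

Result:
id | name  | amount 
---+-------+--------
1  | Bob   | 1166.9 
2  | Alice | 1037.79
3  | Carol | 766.41 
4  | Frank | 290.95 
5  | Alice | 717.8  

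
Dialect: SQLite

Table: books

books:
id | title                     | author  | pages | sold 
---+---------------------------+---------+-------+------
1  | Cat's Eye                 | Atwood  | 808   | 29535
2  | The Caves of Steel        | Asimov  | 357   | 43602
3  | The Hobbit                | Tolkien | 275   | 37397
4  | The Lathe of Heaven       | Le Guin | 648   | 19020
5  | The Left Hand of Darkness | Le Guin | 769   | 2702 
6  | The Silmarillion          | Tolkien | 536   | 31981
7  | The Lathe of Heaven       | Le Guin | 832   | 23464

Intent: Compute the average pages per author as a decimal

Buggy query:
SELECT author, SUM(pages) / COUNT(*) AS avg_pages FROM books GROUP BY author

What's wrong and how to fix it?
Bug: SUM(pages) and COUNT(*) are both integers; the division truncates the fractional part

Fix: Multiply by 1.0 (or CAST to REAL) to force floating-point division

Corrected query:
SELECT author, SUM(pages) * 1.0 / COUNT(*) AS avg_pages FROM books GROUP BY author

Result:
author  | avg_pages 
--------+-----------
Asimov  | 357       
Atwood  | 808       
Le Guin | 749.666667
Tolkien | 405.5     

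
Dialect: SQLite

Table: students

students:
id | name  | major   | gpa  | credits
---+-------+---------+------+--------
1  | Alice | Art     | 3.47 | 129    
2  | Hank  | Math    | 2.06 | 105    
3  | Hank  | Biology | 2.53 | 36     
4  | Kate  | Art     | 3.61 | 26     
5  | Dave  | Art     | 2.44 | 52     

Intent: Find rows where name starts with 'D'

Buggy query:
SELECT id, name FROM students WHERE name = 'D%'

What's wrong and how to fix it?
Bug: Wildcards only work with LIKE; '=' treats '%' as a literal character

Fix: Use LIKE for wildcard pattern matching

Corrected query:
SELECT id, name FROM students WHERE name LIKE 'D%'

Result:
id | name
---+-----
5  | Dave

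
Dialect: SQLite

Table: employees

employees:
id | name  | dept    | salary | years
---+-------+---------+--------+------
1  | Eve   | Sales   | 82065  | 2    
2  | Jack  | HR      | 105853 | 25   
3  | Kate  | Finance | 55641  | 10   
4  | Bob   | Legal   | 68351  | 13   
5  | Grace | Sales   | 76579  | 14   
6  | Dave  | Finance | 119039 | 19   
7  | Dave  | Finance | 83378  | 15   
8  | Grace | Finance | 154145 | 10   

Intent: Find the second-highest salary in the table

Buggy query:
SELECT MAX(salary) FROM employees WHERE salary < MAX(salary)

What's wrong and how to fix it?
Bug: The inner MAX is an aggregate inside WHERE, which is not allowed

Fix: Compute the overall MAX in a subquery, then take MAX of rows below it

Corrected query:
SELECT MAX(salary) FROM employees WHERE salary < (SELECT MAX(salary) FROM employees)

Result:
MAX(salary)
-----------
119039     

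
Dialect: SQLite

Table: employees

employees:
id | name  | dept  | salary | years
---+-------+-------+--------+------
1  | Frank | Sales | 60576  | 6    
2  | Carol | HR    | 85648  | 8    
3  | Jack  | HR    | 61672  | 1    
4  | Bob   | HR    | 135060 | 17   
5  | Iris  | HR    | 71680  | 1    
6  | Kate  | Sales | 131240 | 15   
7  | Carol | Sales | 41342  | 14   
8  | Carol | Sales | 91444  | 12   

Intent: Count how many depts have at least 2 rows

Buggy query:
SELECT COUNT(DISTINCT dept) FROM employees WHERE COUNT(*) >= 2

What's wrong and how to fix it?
Bug: COUNT(*) cannot appear in WHERE; the per-group count doesn't exist yet

Fix: Use a subquery that GROUPs and filters with HAVING, then count its rows

Corrected query:
SELECT COUNT(*) FROM (SELECT dept FROM employees GROUP BY dept HAVING COUNT(*) >= 2)

Result:
COUNT(*)
--------
2       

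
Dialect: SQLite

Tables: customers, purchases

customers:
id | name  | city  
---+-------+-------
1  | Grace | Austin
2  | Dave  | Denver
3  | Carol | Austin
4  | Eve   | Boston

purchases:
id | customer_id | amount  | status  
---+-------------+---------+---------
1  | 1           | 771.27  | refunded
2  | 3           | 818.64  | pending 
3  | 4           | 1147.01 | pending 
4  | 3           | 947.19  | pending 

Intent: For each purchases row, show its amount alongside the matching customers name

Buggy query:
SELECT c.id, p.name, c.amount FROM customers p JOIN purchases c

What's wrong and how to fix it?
Bug: Missing join condition: each purchases row is matched to all customers rows instead of just its own

Fix: Specify the join condition linking the foreign key to the parent id

Corrected query:
SELECT c.id, p.name, c.amount FROM customers p JOIN purchases c ON c.customer_id = p.id

Result:
id | name  | amount 
---+-------+--------
1  | Grace | 771.27 
2  | Carol | 818.64 
3  | Eve   | 1147.01
4  | Carol | 947.19 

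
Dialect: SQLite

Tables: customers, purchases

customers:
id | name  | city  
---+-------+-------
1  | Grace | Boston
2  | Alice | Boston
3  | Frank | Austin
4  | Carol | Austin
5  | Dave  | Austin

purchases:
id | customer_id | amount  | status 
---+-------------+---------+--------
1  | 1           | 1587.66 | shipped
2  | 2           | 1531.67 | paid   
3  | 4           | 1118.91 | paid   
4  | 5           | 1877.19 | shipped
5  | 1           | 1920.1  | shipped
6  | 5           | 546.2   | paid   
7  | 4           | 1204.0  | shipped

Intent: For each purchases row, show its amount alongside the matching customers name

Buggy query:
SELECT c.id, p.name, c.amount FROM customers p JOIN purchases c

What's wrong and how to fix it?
Bug: Missing join condition: each purchases row is matched to all customers rows instead of just its own

Fix: Specify the join condition linking the foreign key to the parent id

Corrected query:
SELECT c.id, p.name, c.amount FROM customers p JOIN purchases c ON c.customer_id = p.id

Result:
id | name  | amount 
---+-------+--------
1  | Grace | 1587.66
2  | Alice | 1531.67
3  | Carol | 1118.91
4  | Dave  | 1877.19
5  | Grace | 1920.1 
6  | Dave  | 546.2  
7  | Carol | 1204   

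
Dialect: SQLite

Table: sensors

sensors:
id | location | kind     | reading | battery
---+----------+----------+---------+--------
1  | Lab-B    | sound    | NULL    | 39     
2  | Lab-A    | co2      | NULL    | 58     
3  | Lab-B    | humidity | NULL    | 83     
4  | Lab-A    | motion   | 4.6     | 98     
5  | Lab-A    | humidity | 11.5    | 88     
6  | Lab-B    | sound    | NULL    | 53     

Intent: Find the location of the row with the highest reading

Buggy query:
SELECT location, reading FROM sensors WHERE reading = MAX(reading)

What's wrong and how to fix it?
Bug: MAX(reading) is an aggregate and cannot be used directly in WHERE

Fix: Wrap MAX in a scalar subquery so WHERE compares against a single value

Corrected query:
SELECT location, reading FROM sensors WHERE reading = (SELECT MAX(reading) FROM sensors)

Result:
location | reading
---------+--------
Lab-A    | 11.5   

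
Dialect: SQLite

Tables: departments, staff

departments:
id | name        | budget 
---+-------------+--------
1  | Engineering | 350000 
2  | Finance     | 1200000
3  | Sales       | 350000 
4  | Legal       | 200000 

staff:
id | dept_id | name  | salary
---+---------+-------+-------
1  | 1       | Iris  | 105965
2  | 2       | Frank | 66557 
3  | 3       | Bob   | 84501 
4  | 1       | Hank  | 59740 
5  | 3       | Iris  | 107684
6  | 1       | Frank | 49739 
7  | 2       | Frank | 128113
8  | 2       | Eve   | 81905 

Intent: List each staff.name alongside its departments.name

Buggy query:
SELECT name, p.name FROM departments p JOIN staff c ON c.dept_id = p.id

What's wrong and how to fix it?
Bug: 'name' exists in both joined tables, so the database can't tell which one is meant

Fix: Qualify the column with its table alias (c.name)

Corrected query:
SELECT c.name, p.name FROM departments p JOIN staff c ON c.dept_id = p.id

Result:
name  | name       
------+------------
Iris  | Engineering
Frank | Finance    
Bob   | Sales      
Hank  | Engineering
Iris  | Sales      
Frank | Engineering
Frank | Finance    
Eve   | Finance    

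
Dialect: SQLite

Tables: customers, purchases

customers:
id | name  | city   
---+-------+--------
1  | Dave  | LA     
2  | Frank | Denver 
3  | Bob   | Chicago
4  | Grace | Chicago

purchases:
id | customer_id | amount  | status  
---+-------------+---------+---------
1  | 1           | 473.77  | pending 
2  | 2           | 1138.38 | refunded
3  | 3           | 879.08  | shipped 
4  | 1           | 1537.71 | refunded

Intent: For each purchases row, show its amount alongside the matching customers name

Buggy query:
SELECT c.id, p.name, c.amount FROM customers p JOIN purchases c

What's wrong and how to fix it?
Bug: JOIN with no ON clause produces a cartesian product; every purchases row pairs with every customers row

Fix: Add ON c.customer_id = p.id to the JOIN

Corrected query:
SELECT c.id, p.name, c.amount FROM customers p JOIN purchases c ON c.customer_id = p.id

Result:
id | name  | amount 
---+-------+--------
1  | Dave  | 473.77 
2  | Frank | 1138.38
3  | Bob   | 879.08 
4  | Dave  | 1537.71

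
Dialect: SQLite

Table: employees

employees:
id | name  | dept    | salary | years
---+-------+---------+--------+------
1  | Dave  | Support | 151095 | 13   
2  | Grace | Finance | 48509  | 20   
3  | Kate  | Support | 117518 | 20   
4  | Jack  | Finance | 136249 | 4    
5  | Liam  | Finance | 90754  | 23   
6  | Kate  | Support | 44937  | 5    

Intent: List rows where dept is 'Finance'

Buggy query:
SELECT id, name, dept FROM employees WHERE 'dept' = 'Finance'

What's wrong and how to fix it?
Bug: 'dept' in single quotes is a string literal, not the column; the comparison is literal-vs-literal and never true

Fix: Remove the quotes around the column name (or use double quotes for an identifier)

Corrected query:
SELECT id, name, dept FROM employees WHERE dept = 'Finance'

Result:
id | name  | dept   
---+-------+--------
2  | Grace | Finance
4  | Jack  | Finance
5  | Liam  | Finance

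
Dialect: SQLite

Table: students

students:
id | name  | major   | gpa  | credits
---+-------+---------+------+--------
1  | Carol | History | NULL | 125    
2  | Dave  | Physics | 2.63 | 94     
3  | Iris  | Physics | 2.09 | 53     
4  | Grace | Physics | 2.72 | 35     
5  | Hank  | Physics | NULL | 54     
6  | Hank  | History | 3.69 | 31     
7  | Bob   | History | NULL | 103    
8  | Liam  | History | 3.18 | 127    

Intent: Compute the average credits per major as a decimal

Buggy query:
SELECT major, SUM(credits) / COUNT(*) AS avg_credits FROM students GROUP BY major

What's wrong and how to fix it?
Bug: SUM(credits) and COUNT(*) are both integers; the division truncates the fractional part

Fix: Cast one side to REAL so the division keeps the fractional part

Corrected query:
SELECT major, SUM(credits) * 1.0 / COUNT(*) AS avg_credits FROM students GROUP BY major

Result:
major   | avg_credits
--------+------------
History | 96.5       
Physics | 59         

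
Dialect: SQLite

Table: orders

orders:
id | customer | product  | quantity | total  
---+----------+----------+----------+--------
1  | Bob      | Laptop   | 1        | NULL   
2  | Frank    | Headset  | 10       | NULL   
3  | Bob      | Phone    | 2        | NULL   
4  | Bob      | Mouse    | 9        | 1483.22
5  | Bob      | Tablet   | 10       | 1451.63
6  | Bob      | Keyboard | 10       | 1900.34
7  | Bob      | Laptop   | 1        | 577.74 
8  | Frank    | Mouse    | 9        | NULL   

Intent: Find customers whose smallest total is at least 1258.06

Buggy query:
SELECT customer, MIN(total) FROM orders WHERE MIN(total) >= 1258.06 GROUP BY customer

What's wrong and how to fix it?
Bug: MIN() in WHERE is a misuse of aggregate

Fix: Use HAVING for the per-group MIN condition

Corrected query:
SELECT customer, MIN(total) FROM orders GROUP BY customer HAVING MIN(total) >= 1258.06

Result:
(no rows)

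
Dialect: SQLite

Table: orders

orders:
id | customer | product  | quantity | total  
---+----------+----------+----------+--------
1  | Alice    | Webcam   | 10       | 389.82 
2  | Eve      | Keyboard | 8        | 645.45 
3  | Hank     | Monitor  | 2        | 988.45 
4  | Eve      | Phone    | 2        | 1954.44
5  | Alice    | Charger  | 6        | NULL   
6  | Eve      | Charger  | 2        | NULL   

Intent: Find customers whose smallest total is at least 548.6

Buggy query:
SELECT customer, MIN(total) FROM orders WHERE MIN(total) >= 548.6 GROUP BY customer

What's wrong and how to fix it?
Bug: Aggregates like MIN are computed per group after WHERE runs

Fix: Use HAVING for the per-group MIN condition

Corrected query:
SELECT customer, MIN(total) FROM orders GROUP BY customer HAVING MIN(total) >= 548.6

Result:
customer | MIN(total)
---------+-----------
Eve      | 645.45    
Hank     | 988.45    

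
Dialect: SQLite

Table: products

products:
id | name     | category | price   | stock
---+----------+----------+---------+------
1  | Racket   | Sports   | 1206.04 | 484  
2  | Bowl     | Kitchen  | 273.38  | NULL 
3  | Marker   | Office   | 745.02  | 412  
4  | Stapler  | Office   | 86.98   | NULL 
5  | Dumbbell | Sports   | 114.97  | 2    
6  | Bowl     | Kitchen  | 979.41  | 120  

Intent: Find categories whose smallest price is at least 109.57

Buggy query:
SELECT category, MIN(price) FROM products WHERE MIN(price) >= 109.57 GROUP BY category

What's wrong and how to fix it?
Bug: MIN() in WHERE is a misuse of aggregate

Fix: Use HAVING for the per-group MIN condition

Corrected query:
SELECT category, MIN(price) FROM products GROUP BY category HAVING MIN(price) >= 109.57

Result:
category | MIN(price)
---------+-----------
Kitchen  | 273.38    
Sports   | 114.97    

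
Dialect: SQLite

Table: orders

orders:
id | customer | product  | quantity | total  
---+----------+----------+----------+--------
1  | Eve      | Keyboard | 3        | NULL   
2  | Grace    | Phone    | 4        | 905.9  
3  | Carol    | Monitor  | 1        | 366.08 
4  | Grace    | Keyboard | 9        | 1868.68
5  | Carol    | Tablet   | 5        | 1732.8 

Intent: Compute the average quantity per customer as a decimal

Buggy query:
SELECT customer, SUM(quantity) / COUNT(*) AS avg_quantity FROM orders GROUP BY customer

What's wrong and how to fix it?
Bug: SUM(quantity) and COUNT(*) are both integers; the division truncates the fractional part

Fix: Multiply by 1.0 (or CAST to REAL) to force floating-point division

Corrected query:
SELECT customer, SUM(quantity) * 1.0 / COUNT(*) AS avg_quantity FROM orders GROUP BY customer

Result:
customer | avg_quantity
---------+-------------
Carol    | 3           
Eve      | 3           
Grace    | 6.5         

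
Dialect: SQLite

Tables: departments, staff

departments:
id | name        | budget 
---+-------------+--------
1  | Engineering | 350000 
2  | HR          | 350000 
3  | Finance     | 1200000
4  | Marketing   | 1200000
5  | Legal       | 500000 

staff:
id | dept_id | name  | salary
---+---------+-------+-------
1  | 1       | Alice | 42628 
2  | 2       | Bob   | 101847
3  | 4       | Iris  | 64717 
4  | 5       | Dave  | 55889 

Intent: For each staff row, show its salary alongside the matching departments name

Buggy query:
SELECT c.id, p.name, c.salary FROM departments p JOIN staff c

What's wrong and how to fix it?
Bug: JOIN with no ON clause produces a cartesian product; every staff row pairs with every departments row

Fix: Specify the join condition linking the foreign key to the parent id

Corrected query:
SELECT c.id, p.name, c.salary FROM departments p JOIN staff c ON c.dept_id = p.id

Result:
id | name        | salary
---+-------------+-------
1  | Engineering | 42628 
2  | HR          | 101847
3  | Marketing   | 64717 
4  | Legal       | 55889 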